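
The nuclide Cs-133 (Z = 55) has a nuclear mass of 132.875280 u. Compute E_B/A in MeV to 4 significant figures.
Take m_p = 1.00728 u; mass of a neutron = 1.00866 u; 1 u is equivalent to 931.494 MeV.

Z = 55, so N = A − Z = 133 − 55 = 78.
Σm = 55·m_p + 78·m_n = 55.40040 + 78.67548 = 134.07588 u
Mass defect Δm = 134.07588 − 132.875280 = 1.200600 u
Converting to energy: 1.200600 u × 931.494 MeV/u = 1118.35 MeV
Dividing by A = 133 gives 8.409 MeV per nucleon.

8.409 MeV/nucleon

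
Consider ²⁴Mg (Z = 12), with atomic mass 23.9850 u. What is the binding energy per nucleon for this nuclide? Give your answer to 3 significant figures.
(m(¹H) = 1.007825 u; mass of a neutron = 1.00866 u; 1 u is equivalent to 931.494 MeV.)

Z = 12, so N = A − Z = 24 − 12 = 12.
Σm = 12·m(¹H) + 12·m_n = 12.093900 + 12.10392 = 24.197820 u
Mass defect Δm = 24.197820 − 23.9850 = 0.212820 u
E_B = 0.212820 × 931.494 = 198.241 MeV
Dividing by A = 24 gives 8.260 MeV per nucleon.

8.26 MeV/nucleon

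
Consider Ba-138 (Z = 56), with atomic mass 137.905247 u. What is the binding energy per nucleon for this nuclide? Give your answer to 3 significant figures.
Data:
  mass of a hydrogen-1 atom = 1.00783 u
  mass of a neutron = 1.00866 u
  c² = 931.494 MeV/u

Σm = 56·m(¹H) + 82·m_n = 56.43848 + 82.71012 = 139.14860 u
The mass defect is 139.14860 − 137.905247 = 1.243353 u.
E_B = 1.243353 × 931.494 = 1158.18 MeV
BE/A = 1158.18 MeV / 138 = 8.393 MeV/nucleon

8.39 MeV/nucleon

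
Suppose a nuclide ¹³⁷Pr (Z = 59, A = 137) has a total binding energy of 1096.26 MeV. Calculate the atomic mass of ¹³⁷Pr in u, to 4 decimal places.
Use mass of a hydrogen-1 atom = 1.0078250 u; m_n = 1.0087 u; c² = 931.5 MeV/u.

Mass defect = 1096.26 MeV / (931.5 MeV/u) = 1.176876 u
Constituent mass = 59(1.0078250) + 78(1.0087) = 138.1402750 u
Atomic mass = 138.1402750 − 1.176876 = 136.9633990 u ≈ 136.9634 u (to 4 decimal places)

136.9634 u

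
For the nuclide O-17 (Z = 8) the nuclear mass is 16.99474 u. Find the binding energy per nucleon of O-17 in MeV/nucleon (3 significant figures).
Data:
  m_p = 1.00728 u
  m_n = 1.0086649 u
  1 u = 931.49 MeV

7.75 MeV/nucleon

With 8 protons and 9 neutrons (A = 17):
Total constituent mass: 8 × 1.00728 + 9 × 1.0086649 = 17.1362241 u
Mass defect Δm = 17.1362241 − 16.99474 = 0.1414841 u
Binding energy = Δm·c² = 0.1414841 × 931.49 MeV/u = 131.791 MeV
Per nucleon: 131.791 / 17 = 7.752 MeV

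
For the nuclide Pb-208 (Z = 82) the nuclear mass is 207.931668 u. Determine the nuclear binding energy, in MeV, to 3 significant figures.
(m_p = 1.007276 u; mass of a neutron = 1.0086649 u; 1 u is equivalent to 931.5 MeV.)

Σm = 82·m_p + 126·m_n = 82.596632 + 127.0917774 = 209.6884094 u
Mass defect Δm = 209.6884094 − 207.931668 = 1.7567414 u
Converting to energy: 1.7567414 u × 931.5 MeV/u = 1636.40 MeV

1640 MeV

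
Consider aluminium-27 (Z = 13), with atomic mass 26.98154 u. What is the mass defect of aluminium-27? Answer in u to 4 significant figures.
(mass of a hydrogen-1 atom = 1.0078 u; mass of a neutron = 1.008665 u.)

The nucleus contains 13 protons and 27 − 13 = 14 neutrons.
Mass of separated nucleons = 13(1.0078) + 14(1.008665) = 13.1014 + 14.121310 = 27.222710 u
Δm = 27.222710 − 26.98154 = 0.241170 u

0.2412 u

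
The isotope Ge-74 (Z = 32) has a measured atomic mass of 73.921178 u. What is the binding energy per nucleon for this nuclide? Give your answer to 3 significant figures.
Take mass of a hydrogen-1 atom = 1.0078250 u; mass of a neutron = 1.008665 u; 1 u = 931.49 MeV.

8.73 MeV/nucleon

Σm = 32·m(¹H) + 42·m_n = 32.2504000 + 42.363930 = 74.6143300 u
The mass defect is 74.6143300 − 73.921178 = 0.6931520 u.
Binding energy = Δm·c² = 0.6931520 × 931.49 MeV/u = 645.664 MeV
BE/A = 645.664 MeV / 74 = 8.725 MeV/nucleon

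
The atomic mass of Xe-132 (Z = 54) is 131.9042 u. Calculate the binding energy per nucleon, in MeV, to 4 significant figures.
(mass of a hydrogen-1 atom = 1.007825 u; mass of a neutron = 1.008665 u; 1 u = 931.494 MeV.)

Z = 54, so N = A − Z = 132 − 54 = 78.
Σm = 54·m(¹H) + 78·m_n = 54.422550 + 78.675870 = 133.098420 u
Δm = 133.098420 − 131.9042 = 1.194220 u
Binding energy = Δm·c² = 1.194220 × 931.494 MeV/u = 1112.41 MeV
Per nucleon: 1112.41 / 132 = 8.427 MeV

8.427 MeV/nucleon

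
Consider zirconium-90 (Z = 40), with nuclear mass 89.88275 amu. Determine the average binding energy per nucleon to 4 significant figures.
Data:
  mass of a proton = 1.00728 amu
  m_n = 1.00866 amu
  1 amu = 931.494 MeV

8.709 MeV/nucleon

The nucleus contains 40 protons and 90 − 40 = 50 neutrons.
Total constituent mass: 40 × 1.00728 + 50 × 1.00866 = 90.72420 amu
Mass defect Δm = 90.72420 − 89.88275 = 0.84145 amu
E_B = 0.84145 × 931.494 = 783.806 MeV
Dividing by A = 90 gives 8.709 MeV per nucleon.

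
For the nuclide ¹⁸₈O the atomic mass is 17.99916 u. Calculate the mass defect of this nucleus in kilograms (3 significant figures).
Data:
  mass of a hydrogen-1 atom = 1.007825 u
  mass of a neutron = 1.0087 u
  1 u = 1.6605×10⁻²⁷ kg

The nucleus contains 8 protons and 18 − 8 = 10 neutrons.
Σm = 8·m(¹H) + 10·m_n = 8.062600 + 10.0870 = 18.149600 u
Δm = 18.149600 − 17.99916 = 0.150440 u
In SI units: 0.150440 u × 1.6605×10⁻²⁷ kg/u = 2.4981e-28 kg

2.50e-28 kg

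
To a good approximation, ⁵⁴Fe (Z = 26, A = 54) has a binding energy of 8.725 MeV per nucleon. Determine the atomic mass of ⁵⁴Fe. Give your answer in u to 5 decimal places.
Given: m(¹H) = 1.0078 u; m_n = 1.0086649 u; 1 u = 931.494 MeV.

53.93962 u

Total binding energy = 54 × 8.725 = 471.150 MeV
Mass defect = 471.150 MeV / (931.494 MeV/u) = 0.5058004 u
Constituent mass = 26(1.0078) + 28(1.0086649) = 54.4454172 u
Atomic mass = 54.4454172 − 0.5058004 = 53.9396168 u ≈ 53.93962 u (to 5 decimal places)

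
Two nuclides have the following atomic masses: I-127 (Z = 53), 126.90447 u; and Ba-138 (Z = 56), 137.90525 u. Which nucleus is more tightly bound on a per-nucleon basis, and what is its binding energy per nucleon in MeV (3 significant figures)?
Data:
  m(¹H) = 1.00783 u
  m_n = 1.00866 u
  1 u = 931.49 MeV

I-127; 8.44 MeV/nucleon

I-127: Σm = 53(1.00783) + 74(1.00866) = 128.05583 u; Δm = 1.15136 u; E_B = 1072.48 MeV; E_B/A = 8.4447 MeV
Ba-138: Σm = 56(1.00783) + 82(1.00866) = 139.14860 u; Δm = 1.24335 u; E_B = 1158.2 MeV; E_B/A = 8.393 MeV
I-127 has the higher binding energy per nucleon, so it is the more tightly bound nucleus.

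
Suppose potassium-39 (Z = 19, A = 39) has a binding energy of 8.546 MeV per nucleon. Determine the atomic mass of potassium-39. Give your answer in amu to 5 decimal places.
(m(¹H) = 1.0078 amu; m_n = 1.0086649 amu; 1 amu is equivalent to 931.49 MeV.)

38.96369 amu

Total binding energy = 39 × 8.546 = 333.294 MeV
Mass defect = 333.294 MeV / (931.49 MeV/amu) = 0.3578074 amu
Constituent mass = 19(1.0078) + 20(1.0086649) = 39.3214980 amu
Atomic mass = 39.3214980 − 0.3578074 = 38.9636906 amu ≈ 38.96369 amu (to 5 decimal places)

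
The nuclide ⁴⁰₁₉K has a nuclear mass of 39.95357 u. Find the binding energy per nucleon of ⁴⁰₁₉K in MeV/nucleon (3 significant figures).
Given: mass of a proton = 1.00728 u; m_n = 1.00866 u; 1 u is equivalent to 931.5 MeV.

8.54 MeV/nucleon

The nucleus contains 19 protons and 40 − 19 = 21 neutrons.
Total constituent mass: 19 × 1.00728 + 21 × 1.00866 = 40.32018 u
The mass defect is 40.32018 − 39.95357 = 0.36661 u.
Binding energy = Δm·c² = 0.36661 × 931.5 MeV/u = 341.497 MeV
Per nucleon: 341.497 / 40 = 8.537 MeV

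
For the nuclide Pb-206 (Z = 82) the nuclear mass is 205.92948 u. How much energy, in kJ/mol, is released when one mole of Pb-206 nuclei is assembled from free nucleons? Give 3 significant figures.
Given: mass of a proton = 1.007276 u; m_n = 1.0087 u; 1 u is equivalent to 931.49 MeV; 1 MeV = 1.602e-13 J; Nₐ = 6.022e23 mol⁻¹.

1.57e+11 kJ/mol

Z = 82, so N = A − Z = 206 − 82 = 124.
Σm = 82·m_p + 124·m_n = 82.596632 + 125.0788 = 207.675432 u
Mass defect Δm = 207.675432 − 205.92948 = 1.745952 u
Binding energy = Δm·c² = 1.745952 × 931.49 MeV/u = 1626.34 MeV
Per nucleus in joules: 1626.34 MeV × 1.602e-13 J/MeV = 2.6054e-10 J
Per mole: 2.6054e-10 J × 6.022e23 mol⁻¹ = 1.5690e+14 J/mol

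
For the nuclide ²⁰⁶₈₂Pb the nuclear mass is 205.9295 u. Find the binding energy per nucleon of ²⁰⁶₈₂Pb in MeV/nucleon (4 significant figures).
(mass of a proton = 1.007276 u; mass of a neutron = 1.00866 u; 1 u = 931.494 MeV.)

7.872 MeV/nucleon

Z = 82, so N = A − Z = 206 − 82 = 124.
Mass of separated nucleons = 82(1.007276) + 124(1.00866) = 82.596632 + 125.07384 = 207.670472 u
The mass defect is 207.670472 − 205.9295 = 1.740972 u.
Binding energy = Δm·c² = 1.740972 × 931.494 MeV/u = 1621.70 MeV
Dividing by A = 206 gives 7.872 MeV per nucleon.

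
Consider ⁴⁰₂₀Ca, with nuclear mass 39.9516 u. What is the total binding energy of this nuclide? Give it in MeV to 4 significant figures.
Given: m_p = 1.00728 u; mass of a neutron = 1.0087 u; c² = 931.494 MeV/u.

Z = 20, so N = A − Z = 40 − 20 = 20.
Total constituent mass: 20 × 1.00728 + 20 × 1.0087 = 40.31960 u
Mass defect Δm = 40.31960 − 39.9516 = 0.36800 u
E_B = 0.36800 × 931.494 = 342.790 MeV

342.8 MeV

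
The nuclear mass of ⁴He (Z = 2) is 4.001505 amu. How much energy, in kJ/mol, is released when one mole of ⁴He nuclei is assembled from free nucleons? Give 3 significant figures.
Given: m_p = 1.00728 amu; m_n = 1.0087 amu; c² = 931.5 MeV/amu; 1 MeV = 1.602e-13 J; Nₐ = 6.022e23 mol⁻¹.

Σm = 2·m_p + 2·m_n = 2.01456 + 2.0174 = 4.03196 amu
The mass defect is 4.03196 − 4.001505 = 0.030455 amu.
E_B = 0.030455 × 931.5 = 28.3688 MeV
Per nucleus in joules: 28.3688 MeV × 1.602e-13 J/MeV = 4.5447e-12 J
Per mole: 4.5447e-12 J × 6.022e23 mol⁻¹ = 2.7368e+12 J/mol

2.74e+09 kJ/mol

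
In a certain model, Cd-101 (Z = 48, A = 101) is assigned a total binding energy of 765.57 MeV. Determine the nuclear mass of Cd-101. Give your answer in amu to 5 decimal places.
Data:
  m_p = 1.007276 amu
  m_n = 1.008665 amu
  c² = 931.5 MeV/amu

Mass defect = 765.57 MeV / (931.5 MeV/amu) = 0.8218680 amu
Constituent mass = 48(1.007276) + 53(1.008665) = 101.808493 amu
Nuclear mass = 101.808493 − 0.8218680 = 100.9866250 amu ≈ 100.98663 amu (to 5 decimal places)

100.98663 amu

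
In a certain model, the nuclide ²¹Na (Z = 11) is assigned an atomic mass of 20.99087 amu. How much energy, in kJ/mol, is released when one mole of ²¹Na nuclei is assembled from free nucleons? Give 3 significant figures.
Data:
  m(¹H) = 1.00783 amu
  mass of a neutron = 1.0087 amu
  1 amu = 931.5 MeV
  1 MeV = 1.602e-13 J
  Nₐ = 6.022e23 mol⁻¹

1.64e+10 kJ/mol

Z = 11, so N = A − Z = 21 − 11 = 10.
Σm = 11·m(¹H) + 10·m_n = 11.08613 + 10.0870 = 21.17313 amu
The mass defect is 21.17313 − 20.99087 = 0.18226 amu.
Converting to energy: 0.18226 amu × 931.5 MeV/amu = 169.775 MeV
Per nucleus in joules: 169.775 MeV × 1.602e-13 J/MeV = 2.7198e-11 J
Per mole: 2.7198e-11 J × 6.022e23 mol⁻¹ = 1.6379e+13 J/mol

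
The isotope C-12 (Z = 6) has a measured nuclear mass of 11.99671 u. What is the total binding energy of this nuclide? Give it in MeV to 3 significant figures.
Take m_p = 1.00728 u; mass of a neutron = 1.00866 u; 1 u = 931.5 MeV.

92.2 MeV

The nucleus contains 6 protons and 12 − 6 = 6 neutrons.
Mass of separated nucleons = 6(1.00728) + 6(1.00866) = 6.04368 + 6.05196 = 12.09564 u
Mass defect Δm = 12.09564 − 11.99671 = 0.09893 u
Converting to energy: 0.09893 u × 931.5 MeV/u = 92.1533 MeV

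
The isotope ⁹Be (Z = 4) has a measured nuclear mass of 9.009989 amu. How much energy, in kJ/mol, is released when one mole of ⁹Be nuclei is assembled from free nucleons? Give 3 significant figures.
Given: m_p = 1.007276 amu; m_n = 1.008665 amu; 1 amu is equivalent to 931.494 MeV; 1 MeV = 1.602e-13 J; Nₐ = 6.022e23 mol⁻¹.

5.61e+09 kJ/mol

Σm = 4·m_p + 5·m_n = 4.029104 + 5.043325 = 9.072429 amu
Δm = 9.072429 − 9.009989 = 0.062440 amu
Binding energy = Δm·c² = 0.062440 × 931.494 MeV/amu = 58.1625 MeV
Per nucleus in joules: 58.1625 MeV × 1.602e-13 J/MeV = 9.3176e-12 J
Per mole: 9.3176e-12 J × 6.022e23 mol⁻¹ = 5.6111e+12 J/mol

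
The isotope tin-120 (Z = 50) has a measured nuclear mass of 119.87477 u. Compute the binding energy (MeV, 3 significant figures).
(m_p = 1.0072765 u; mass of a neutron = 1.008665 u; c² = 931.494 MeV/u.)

Total constituent mass: 50 × 1.0072765 + 70 × 1.008665 = 120.9703750 u
Δm = 120.9703750 − 119.87477 = 1.0956050 u
Converting to energy: 1.0956050 u × 931.494 MeV/u = 1020.55 MeV

1020 MeV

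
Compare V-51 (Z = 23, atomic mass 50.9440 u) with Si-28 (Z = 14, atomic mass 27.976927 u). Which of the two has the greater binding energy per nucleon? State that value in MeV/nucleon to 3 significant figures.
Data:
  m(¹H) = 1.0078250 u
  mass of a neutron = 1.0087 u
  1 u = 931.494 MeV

V-51; 8.76 MeV/nucleon

V-51: Σm = 23(1.0078250) + 28(1.0087) = 51.4235750 u; Δm = 0.4795750 u; E_B = 446.72 MeV; E_B/A = 8.759 MeV
Si-28: Σm = 14(1.0078250) + 14(1.0087) = 28.2313500 u; Δm = 0.2544230 u; E_B = 236.99 MeV; E_B/A = 8.464 MeV
V-51 has the higher binding energy per nucleon, so it is the more tightly bound nucleus.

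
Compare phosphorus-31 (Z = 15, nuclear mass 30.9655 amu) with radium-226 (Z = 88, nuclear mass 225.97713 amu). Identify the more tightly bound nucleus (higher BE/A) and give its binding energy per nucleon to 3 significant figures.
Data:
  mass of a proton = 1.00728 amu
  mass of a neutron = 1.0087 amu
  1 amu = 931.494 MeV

phosphorus-31: Σm = 15(1.00728) + 16(1.0087) = 31.24840 amu; Δm = 0.28290 amu; E_B = 263.52 MeV; E_B/A = 8.501 MeV
radium-226: Σm = 88(1.00728) + 138(1.0087) = 227.84124 amu; Δm = 1.86411 amu; E_B = 1736.4 MeV; E_B/A = 7.683 MeV
phosphorus-31 has the higher binding energy per nucleon, so it is the more tightly bound nucleus.

phosphorus-31; 8.50 MeV/nucleon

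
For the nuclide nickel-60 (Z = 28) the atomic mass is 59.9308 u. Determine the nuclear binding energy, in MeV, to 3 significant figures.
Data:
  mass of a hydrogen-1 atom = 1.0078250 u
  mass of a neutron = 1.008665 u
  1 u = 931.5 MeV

Z = 28, so N = A − Z = 60 − 28 = 32.
Total constituent mass: 28 × 1.0078250 + 32 × 1.008665 = 60.4963800 u
The mass defect is 60.4963800 − 59.9308 = 0.5655800 u.
Binding energy = Δm·c² = 0.5655800 × 931.5 MeV/u = 526.838 MeV

527 MeV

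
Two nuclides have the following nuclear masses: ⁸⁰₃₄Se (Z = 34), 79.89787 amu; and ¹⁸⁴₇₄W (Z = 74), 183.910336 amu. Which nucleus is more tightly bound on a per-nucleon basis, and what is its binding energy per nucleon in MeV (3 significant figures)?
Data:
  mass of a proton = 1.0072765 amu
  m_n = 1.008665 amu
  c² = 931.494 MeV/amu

⁸⁰₃₄Se: Σm = 34(1.0072765) + 46(1.008665) = 80.6459910 amu; Δm = 0.7481210 amu; E_B = 696.87 MeV; E_B/A = 8.711 MeV
¹⁸⁴₇₄W: Σm = 74(1.0072765) + 110(1.008665) = 185.4916110 amu; Δm = 1.5812750 amu; E_B = 1472.9 MeV; E_B/A = 8.005 MeV
⁸⁰₃₄Se has the higher binding energy per nucleon, so it is the more tightly bound nucleus.

⁸⁰₃₄Se; 8.71 MeV/nucleon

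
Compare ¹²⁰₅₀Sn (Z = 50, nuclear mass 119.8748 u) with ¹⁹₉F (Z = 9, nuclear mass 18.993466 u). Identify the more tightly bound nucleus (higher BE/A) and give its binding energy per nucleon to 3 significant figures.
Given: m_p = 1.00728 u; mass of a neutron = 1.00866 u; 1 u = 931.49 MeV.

¹²⁰₅₀Sn; 8.50 MeV/nucleon

¹²⁰₅₀Sn: Σm = 50(1.00728) + 70(1.00866) = 120.97020 u; Δm = 1.09540 u; E_B = 1020.4 MeV; E_B/A = 8.503 MeV
¹⁹₉F: Σm = 9(1.00728) + 10(1.00866) = 19.15212 u; Δm = 0.158654 u; E_B = 147.78 MeV; E_B/A = 7.778 MeV
¹²⁰₅₀Sn has the higher binding energy per nucleon, so it is the more tightly bound nucleus.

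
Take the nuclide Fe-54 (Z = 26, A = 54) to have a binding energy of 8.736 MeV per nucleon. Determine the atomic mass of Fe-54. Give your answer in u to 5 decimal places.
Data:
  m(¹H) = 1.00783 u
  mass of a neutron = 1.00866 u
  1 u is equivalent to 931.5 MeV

Total binding energy = 54 × 8.736 = 471.744 MeV
Mass defect = 471.744 MeV / (931.5 MeV/u) = 0.5064348 u
Constituent mass = 26(1.00783) + 28(1.00866) = 54.44606 u
Atomic mass = 54.44606 − 0.5064348 = 53.9396252 u ≈ 53.93963 u (to 5 decimal places)

53.93963 u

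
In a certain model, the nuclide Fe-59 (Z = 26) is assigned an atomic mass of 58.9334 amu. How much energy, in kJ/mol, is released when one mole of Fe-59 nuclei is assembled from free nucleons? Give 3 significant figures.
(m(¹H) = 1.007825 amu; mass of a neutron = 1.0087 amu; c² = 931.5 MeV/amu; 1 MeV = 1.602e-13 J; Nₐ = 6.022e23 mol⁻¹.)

5.01e+10 kJ/mol

Mass of separated nucleons = 26(1.007825) + 33(1.0087) = 26.203450 + 33.2871 = 59.490550 amu
Δm = 59.490550 − 58.9334 = 0.557150 amu
Binding energy = Δm·c² = 0.557150 × 931.5 MeV/amu = 518.985 MeV
Per nucleus in joules: 518.985 MeV × 1.602e-13 J/MeV = 8.3141e-11 J
Per mole: 8.3141e-11 J × 6.022e23 mol⁻¹ = 5.0068e+13 J/mol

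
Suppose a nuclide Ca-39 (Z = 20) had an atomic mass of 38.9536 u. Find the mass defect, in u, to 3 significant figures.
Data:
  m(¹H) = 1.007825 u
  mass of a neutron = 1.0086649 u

0.368 u

Mass of separated nucleons = 20(1.007825) + 19(1.0086649) = 20.156500 + 19.1646331 = 39.3211331 u
Δm = 39.3211331 − 38.9536 = 0.3675331 u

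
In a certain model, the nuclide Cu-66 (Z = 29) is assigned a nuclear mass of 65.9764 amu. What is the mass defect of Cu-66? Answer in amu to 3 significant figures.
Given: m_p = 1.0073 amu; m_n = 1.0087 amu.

0.557 amu

Total constituent mass: 29 × 1.0073 + 37 × 1.0087 = 66.5336 amu
The mass defect is 66.5336 − 65.9764 = 0.5572 amu.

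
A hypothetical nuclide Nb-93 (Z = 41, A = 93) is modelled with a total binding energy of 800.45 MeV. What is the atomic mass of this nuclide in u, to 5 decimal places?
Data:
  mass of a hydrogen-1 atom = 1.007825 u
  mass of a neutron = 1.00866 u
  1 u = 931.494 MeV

Mass defect = 800.45 MeV / (931.494 MeV/u) = 0.8593185 u
Constituent mass = 41(1.007825) + 52(1.00866) = 93.771145 u
Atomic mass = 93.771145 − 0.8593185 = 92.9118265 u ≈ 92.91183 u (to 5 decimal places)

92.91183 u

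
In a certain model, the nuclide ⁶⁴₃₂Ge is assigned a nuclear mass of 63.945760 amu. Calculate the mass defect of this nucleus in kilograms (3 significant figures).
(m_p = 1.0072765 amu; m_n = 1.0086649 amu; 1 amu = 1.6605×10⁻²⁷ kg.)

Σm = 32·m_p + 32·m_n = 32.2328480 + 32.2772768 = 64.5101248 amu
The mass defect is 64.5101248 − 63.945760 = 0.5643648 amu.
In SI units: 0.5643648 amu × 1.6605×10⁻²⁷ kg/amu = 9.3713e-28 kg

9.37e-28 kg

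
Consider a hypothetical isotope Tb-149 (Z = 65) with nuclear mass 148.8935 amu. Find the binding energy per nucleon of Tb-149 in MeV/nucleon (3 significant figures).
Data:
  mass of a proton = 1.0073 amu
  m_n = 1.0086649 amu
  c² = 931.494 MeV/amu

Total constituent mass: 65 × 1.0073 + 84 × 1.0086649 = 150.2023516 amu
Mass defect Δm = 150.2023516 − 148.8935 = 1.3088516 amu
Converting to energy: 1.3088516 amu × 931.494 MeV/amu = 1219.19 MeV
Dividing by A = 149 gives 8.182 MeV per nucleon.

8.18 MeV/nucleon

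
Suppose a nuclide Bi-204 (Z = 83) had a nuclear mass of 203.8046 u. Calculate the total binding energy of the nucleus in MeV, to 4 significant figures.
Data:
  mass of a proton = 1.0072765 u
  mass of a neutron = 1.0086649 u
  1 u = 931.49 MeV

Mass of separated nucleons = 83(1.0072765) + 121(1.0086649) = 83.6039495 + 122.0484529 = 205.6524024 u
Δm = 205.6524024 − 203.8046 = 1.8478024 u
Binding energy = Δm·c² = 1.8478024 × 931.49 MeV/u = 1721.21 MeV

1721 MeV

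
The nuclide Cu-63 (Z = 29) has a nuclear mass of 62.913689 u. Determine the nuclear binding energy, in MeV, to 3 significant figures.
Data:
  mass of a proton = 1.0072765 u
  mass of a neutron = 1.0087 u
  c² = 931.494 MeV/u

Σm = 29·m_p + 34·m_n = 29.2110185 + 34.2958 = 63.5068185 u
Mass defect Δm = 63.5068185 − 62.913689 = 0.5931295 u
E_B = 0.5931295 × 931.494 = 552.497 MeV

552 MeV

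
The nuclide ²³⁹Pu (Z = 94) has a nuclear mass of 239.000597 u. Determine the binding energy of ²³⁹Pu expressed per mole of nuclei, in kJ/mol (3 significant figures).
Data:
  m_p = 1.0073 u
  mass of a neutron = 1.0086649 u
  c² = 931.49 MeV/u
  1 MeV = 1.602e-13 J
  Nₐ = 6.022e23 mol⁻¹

With 94 protons and 145 neutrons (A = 239):
Σm = 94·m_p + 145·m_n = 94.6862 + 146.2564105 = 240.9426105 u
The mass defect is 240.9426105 − 239.000597 = 1.9420135 u.
Binding energy = Δm·c² = 1.9420135 × 931.49 MeV/u = 1808.97 MeV
Per nucleus in joules: 1808.97 MeV × 1.602e-13 J/MeV = 2.8980e-10 J
Per mole: 2.8980e-10 J × 6.022e23 mol⁻¹ = 1.7452e+14 J/mol

1.75e+11 kJ/mol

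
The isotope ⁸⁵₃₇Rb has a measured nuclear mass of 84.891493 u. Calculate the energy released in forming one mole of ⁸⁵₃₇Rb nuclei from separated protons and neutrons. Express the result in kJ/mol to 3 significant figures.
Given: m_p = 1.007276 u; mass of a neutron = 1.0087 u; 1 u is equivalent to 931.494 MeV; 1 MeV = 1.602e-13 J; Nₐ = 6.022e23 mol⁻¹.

With 37 protons and 48 neutrons (A = 85):
Σm = 37·m_p + 48·m_n = 37.269212 + 48.4176 = 85.686812 u
Δm = 85.686812 − 84.891493 = 0.795319 u
Binding energy = Δm·c² = 0.795319 × 931.494 MeV/u = 740.835 MeV
Per nucleus in joules: 740.835 MeV × 1.602e-13 J/MeV = 1.1868e-10 J
Per mole: 1.1868e-10 J × 6.022e23 mol⁻¹ = 7.1469e+13 J/mol

7.15e+10 kJ/mol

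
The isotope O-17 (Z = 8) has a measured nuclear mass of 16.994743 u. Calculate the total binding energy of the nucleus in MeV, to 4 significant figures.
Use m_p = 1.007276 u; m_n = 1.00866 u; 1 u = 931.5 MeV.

Z = 8, so N = A − Z = 17 − 8 = 9.
Total constituent mass: 8 × 1.007276 + 9 × 1.00866 = 17.136148 u
Δm = 17.136148 − 16.994743 = 0.141405 u
Converting to energy: 0.141405 u × 931.5 MeV/u = 131.719 MeV

131.7 MeV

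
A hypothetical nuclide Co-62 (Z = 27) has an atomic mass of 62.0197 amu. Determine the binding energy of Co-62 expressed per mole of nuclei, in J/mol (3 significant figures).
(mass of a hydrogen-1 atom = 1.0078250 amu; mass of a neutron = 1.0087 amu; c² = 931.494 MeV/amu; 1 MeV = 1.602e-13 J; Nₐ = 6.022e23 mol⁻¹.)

Total constituent mass: 27 × 1.0078250 + 35 × 1.0087 = 62.5157750 amu
Δm = 62.5157750 − 62.0197 = 0.4960750 amu
Converting to energy: 0.4960750 amu × 931.494 MeV/amu = 462.091 MeV
Per nucleus in joules: 462.091 MeV × 1.602e-13 J/MeV = 7.4027e-11 J
Per mole: 7.4027e-11 J × 6.022e23 mol⁻¹ = 4.4579e+13 J/mol

4.46e+13 J/mol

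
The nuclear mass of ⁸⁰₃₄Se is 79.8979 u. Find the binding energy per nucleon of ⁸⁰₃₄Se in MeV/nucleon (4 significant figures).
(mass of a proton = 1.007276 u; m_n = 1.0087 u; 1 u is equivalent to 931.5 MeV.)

8.729 MeV/nucleon

Mass of separated nucleons = 34(1.007276) + 46(1.0087) = 34.247384 + 46.4002 = 80.647584 u
The mass defect is 80.647584 − 79.8979 = 0.749684 u.
Converting to energy: 0.749684 u × 931.5 MeV/u = 698.331 MeV
Per nucleon: 698.331 / 80 = 8.729 MeV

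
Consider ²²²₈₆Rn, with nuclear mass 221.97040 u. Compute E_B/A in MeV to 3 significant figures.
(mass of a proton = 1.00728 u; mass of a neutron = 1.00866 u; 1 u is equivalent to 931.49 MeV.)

Mass of separated nucleons = 86(1.00728) + 136(1.00866) = 86.62608 + 137.17776 = 223.80384 u
The mass defect is 223.80384 − 221.97040 = 1.83344 u.
Binding energy = Δm·c² = 1.83344 × 931.49 MeV/u = 1707.83 MeV
Dividing by A = 222 gives 7.693 MeV per nucleon.

7.69 MeV/nucleon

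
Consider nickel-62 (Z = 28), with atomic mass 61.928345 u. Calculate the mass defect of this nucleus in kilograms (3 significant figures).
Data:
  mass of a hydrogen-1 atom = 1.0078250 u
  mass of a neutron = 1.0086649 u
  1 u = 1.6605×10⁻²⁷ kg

The nucleus contains 28 protons and 62 − 28 = 34 neutrons.
Σm = 28·m(¹H) + 34·m_n = 28.2191000 + 34.2946066 = 62.5137066 u
The mass defect is 62.5137066 − 61.928345 = 0.5853616 u.
In SI units: 0.5853616 u × 1.6605×10⁻²⁷ kg/u = 9.7199e-28 kg

9.72e-28 kg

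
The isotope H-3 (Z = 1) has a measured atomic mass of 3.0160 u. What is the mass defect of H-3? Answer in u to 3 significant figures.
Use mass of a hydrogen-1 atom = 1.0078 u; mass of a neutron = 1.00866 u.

0.00912 u

Total constituent mass: 1 × 1.0078 + 2 × 1.00866 = 3.02512 u
Δm = 3.02512 − 3.0160 = 0.00912 u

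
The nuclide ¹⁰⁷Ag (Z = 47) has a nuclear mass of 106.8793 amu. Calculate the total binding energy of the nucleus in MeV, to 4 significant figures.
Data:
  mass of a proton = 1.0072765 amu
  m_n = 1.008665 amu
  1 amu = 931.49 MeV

915.3 MeV

Σm = 47·m_p + 60·m_n = 47.3419955 + 60.519900 = 107.8618955 amu
Δm = 107.8618955 − 106.8793 = 0.9825955 amu
Converting to energy: 0.9825955 amu × 931.49 MeV/amu = 915.278 MeV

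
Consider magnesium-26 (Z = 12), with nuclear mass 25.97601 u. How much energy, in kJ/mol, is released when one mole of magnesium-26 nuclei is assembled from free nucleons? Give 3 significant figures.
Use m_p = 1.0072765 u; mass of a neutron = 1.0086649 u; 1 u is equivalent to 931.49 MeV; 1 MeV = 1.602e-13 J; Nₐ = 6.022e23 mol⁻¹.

Mass of separated nucleons = 12(1.0072765) + 14(1.0086649) = 12.0873180 + 14.1213086 = 26.2086266 u
The mass defect is 26.2086266 − 25.97601 = 0.2326166 u.
E_B = 0.2326166 × 931.49 = 216.680 MeV
Per nucleus in joules: 216.680 MeV × 1.602e-13 J/MeV = 3.4712e-11 J
Per mole: 3.4712e-11 J × 6.022e23 mol⁻¹ = 2.0904e+13 J/mol

2.09e+10 kJ/mol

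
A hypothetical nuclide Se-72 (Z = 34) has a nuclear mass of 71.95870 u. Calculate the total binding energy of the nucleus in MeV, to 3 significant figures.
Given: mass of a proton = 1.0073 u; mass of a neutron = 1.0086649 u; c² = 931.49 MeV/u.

With 34 protons and 38 neutrons (A = 72):
Σm = 34·m_p + 38·m_n = 34.2482 + 38.3292662 = 72.5774662 u
The mass defect is 72.5774662 − 71.95870 = 0.6187662 u.
Converting to energy: 0.6187662 u × 931.49 MeV/u = 576.375 MeV

576 MeV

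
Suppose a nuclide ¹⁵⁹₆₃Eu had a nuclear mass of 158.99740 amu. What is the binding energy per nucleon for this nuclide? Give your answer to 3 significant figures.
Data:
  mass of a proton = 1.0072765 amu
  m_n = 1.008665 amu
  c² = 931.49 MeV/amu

7.57 MeV/nucleon

Σm = 63·m_p + 96·m_n = 63.4584195 + 96.831840 = 160.2902595 amu
The mass defect is 160.2902595 − 158.99740 = 1.2928595 amu.
E_B = 1.2928595 × 931.49 = 1204.29 MeV
Dividing by A = 159 gives 7.574 MeV per nucleon.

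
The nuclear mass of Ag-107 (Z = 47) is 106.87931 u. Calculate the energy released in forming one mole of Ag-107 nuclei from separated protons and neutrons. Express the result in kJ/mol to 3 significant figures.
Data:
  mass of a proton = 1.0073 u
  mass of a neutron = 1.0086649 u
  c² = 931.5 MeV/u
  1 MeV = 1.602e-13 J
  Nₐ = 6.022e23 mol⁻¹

8.84e+10 kJ/mol

Σm = 47·m_p + 60·m_n = 47.3431 + 60.5198940 = 107.8629940 u
Δm = 107.8629940 − 106.87931 = 0.9836840 u
Converting to energy: 0.9836840 u × 931.5 MeV/u = 916.302 MeV
Per nucleus in joules: 916.302 MeV × 1.602e-13 J/MeV = 1.4679e-10 J
Per mole: 1.4679e-10 J × 6.022e23 mol⁻¹ = 8.8397e+13 J/mol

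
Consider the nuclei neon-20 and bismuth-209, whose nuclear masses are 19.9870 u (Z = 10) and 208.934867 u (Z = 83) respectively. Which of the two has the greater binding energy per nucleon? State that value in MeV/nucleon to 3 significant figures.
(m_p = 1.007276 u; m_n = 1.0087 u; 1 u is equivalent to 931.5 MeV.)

neon-20; 8.05 MeV/nucleon

neon-20: Σm = 10(1.007276) + 10(1.0087) = 20.159760 u; Δm = 0.172760 u; E_B = 160.926 MeV; E_B/A = 8.046 MeV
bismuth-209: Σm = 83(1.007276) + 126(1.0087) = 210.700108 u; Δm = 1.765241 u; E_B = 1644.32 MeV; E_B/A = 7.868 MeV
neon-20 has the higher binding energy per nucleon, so it is the more tightly bound nucleus.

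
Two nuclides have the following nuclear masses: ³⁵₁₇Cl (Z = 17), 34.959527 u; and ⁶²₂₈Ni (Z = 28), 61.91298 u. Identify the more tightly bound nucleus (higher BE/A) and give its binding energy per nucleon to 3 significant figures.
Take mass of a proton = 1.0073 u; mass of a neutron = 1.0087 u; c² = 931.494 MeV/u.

³⁵₁₇Cl: Σm = 17(1.0073) + 18(1.0087) = 35.2807 u; Δm = 0.321173 u; E_B = 299.17 MeV; E_B/A = 8.548 MeV
⁶²₂₈Ni: Σm = 28(1.0073) + 34(1.0087) = 62.5002 u; Δm = 0.58722 u; E_B = 546.99 MeV; E_B/A = 8.822 MeV
⁶²₂₈Ni has the higher binding energy per nucleon, so it is the more tightly bound nucleus.

⁶²₂₈Ni; 8.82 MeV/nucleon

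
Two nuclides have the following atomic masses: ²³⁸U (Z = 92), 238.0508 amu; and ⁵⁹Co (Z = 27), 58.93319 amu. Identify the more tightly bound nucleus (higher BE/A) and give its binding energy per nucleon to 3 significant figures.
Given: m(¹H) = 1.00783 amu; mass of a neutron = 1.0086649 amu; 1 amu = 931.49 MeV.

⁵⁹Co; 8.77 MeV/nucleon

²³⁸U: Σm = 92(1.00783) + 146(1.0086649) = 239.9854354 amu; Δm = 1.9346354 amu; E_B = 1802.1 MeV; E_B/A = 7.572 MeV
⁵⁹Co: Σm = 27(1.00783) + 32(1.0086649) = 59.4886868 amu; Δm = 0.5554968 amu; E_B = 517.44 MeV; E_B/A = 8.770 MeV
⁵⁹Co has the higher binding energy per nucleon, so it is the more tightly bound nucleus.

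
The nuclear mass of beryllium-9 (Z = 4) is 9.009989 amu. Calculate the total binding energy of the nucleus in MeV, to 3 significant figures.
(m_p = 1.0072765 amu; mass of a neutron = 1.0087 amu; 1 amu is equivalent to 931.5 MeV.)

With 4 protons and 5 neutrons (A = 9):
Total constituent mass: 4 × 1.0072765 + 5 × 1.0087 = 9.0726060 amu
Δm = 9.0726060 − 9.009989 = 0.0626170 amu
E_B = 0.0626170 × 931.5 = 58.3277 MeV

58.3 MeV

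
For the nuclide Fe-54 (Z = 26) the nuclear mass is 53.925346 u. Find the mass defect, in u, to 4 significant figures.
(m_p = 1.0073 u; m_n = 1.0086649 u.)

Z = 26, so N = A − Z = 54 − 26 = 28.
Total constituent mass: 26 × 1.0073 + 28 × 1.0086649 = 54.4324172 u
Mass defect Δm = 54.4324172 − 53.925346 = 0.5070712 u

0.5071 u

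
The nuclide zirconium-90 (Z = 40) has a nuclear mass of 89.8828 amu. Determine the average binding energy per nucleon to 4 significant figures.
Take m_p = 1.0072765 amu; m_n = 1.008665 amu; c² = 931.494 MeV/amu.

The nucleus contains 40 protons and 90 − 40 = 50 neutrons.
Σm = 40·m_p + 50·m_n = 40.2910600 + 50.433250 = 90.7243100 amu
The mass defect is 90.7243100 − 89.8828 = 0.8415100 amu.
Converting to energy: 0.8415100 amu × 931.494 MeV/amu = 783.862 MeV
BE/A = 783.862 MeV / 90 = 8.710 MeV/nucleon

8.710 MeV/nucleon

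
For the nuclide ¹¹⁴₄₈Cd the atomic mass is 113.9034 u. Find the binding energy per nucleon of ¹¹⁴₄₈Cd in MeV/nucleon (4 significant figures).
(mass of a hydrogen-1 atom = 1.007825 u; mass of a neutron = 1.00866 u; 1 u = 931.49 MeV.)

8.529 MeV/nucleon

The nucleus contains 48 protons and 114 − 48 = 66 neutrons.
Total constituent mass: 48 × 1.007825 + 66 × 1.00866 = 114.947160 u
Δm = 114.947160 − 113.9034 = 1.043760 u
Converting to energy: 1.043760 u × 931.49 MeV/u = 972.252 MeV
Per nucleon: 972.252 / 114 = 8.529 MeV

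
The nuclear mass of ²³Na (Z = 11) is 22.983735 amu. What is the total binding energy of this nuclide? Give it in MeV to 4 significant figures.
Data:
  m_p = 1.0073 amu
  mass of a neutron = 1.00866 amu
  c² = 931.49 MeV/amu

Σm = 11·m_p + 12·m_n = 11.0803 + 12.10392 = 23.18422 amu
Δm = 23.18422 − 22.983735 = 0.200485 amu
Converting to energy: 0.200485 amu × 931.49 MeV/amu = 186.7498 MeV

186.7 MeV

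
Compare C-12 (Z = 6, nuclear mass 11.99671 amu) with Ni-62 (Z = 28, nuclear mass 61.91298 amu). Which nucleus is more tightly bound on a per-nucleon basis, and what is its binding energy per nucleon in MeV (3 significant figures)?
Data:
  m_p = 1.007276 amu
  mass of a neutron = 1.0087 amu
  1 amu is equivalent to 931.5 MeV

Ni-62; 8.81 MeV/nucleon

C-12: Σm = 6(1.007276) + 6(1.0087) = 12.095856 amu; Δm = 0.099146 amu; E_B = 92.354 MeV; E_B/A = 7.696 MeV
Ni-62: Σm = 28(1.007276) + 34(1.0087) = 62.499528 amu; Δm = 0.586548 amu; E_B = 546.37 MeV; E_B/A = 8.812 MeV
Ni-62 has the higher binding energy per nucleon, so it is the more tightly bound nucleus.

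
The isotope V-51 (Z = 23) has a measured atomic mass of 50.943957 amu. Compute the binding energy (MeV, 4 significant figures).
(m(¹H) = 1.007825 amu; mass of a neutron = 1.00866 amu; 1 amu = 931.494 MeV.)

445.7 MeV

The nucleus contains 23 protons and 51 − 23 = 28 neutrons.
Total constituent mass: 23 × 1.007825 + 28 × 1.00866 = 51.422455 amu
Δm = 51.422455 − 50.943957 = 0.478498 amu
Converting to energy: 0.478498 amu × 931.494 MeV/amu = 445.718 MeV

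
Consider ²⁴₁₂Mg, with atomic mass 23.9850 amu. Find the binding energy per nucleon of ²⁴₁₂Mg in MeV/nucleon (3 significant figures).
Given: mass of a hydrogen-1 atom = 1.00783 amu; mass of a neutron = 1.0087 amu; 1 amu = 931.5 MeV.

8.28 MeV/nucleon

Σm = 12·m(¹H) + 12·m_n = 12.09396 + 12.1044 = 24.19836 amu
Mass defect Δm = 24.19836 − 23.9850 = 0.21336 amu
Converting to energy: 0.21336 amu × 931.5 MeV/amu = 198.745 MeV
Dividing by A = 24 gives 8.281 MeV per nucleon.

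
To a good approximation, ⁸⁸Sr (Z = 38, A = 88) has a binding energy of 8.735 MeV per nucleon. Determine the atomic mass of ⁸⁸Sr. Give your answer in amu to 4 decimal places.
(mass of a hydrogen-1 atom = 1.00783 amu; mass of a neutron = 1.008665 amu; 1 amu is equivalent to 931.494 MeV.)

Total binding energy = 88 × 8.735 = 768.680 MeV
Mass defect = 768.680 MeV / (931.494 MeV/amu) = 0.825212 amu
Constituent mass = 38(1.00783) + 50(1.008665) = 88.730790 amu
Atomic mass = 88.730790 − 0.825212 = 87.905578 amu ≈ 87.9056 amu (to 4 decimal places)

87.9056 amu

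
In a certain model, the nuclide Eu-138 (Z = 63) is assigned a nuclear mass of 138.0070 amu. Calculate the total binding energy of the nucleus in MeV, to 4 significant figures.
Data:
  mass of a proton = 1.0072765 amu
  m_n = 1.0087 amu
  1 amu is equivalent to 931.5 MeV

1028 MeV

The nucleus contains 63 protons and 138 − 63 = 75 neutrons.
Total constituent mass: 63 × 1.0072765 + 75 × 1.0087 = 139.1109195 amu
Mass defect Δm = 139.1109195 − 138.0070 = 1.1039195 amu
Converting to energy: 1.1039195 amu × 931.5 MeV/amu = 1028.30 MeV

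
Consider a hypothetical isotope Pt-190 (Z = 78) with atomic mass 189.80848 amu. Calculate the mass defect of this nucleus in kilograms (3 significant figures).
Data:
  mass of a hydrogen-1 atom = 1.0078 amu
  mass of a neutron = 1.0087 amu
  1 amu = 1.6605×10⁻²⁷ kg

Z = 78, so N = A − Z = 190 − 78 = 112.
Total constituent mass: 78 × 1.0078 + 112 × 1.0087 = 191.5828 amu
Δm = 191.5828 − 189.80848 = 1.77432 amu
In SI units: 1.77432 amu × 1.6605×10⁻²⁷ kg/amu = 2.9463e-27 kg

2.95e-27 kg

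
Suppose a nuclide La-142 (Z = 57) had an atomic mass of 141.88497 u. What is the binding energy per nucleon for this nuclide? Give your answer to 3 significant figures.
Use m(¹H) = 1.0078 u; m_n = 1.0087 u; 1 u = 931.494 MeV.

8.52 MeV/nucleon

The nucleus contains 57 protons and 142 − 57 = 85 neutrons.
Total constituent mass: 57 × 1.0078 + 85 × 1.0087 = 143.1841 u
Δm = 143.1841 − 141.88497 = 1.29913 u
Binding energy = Δm·c² = 1.29913 × 931.494 MeV/u = 1210.13 MeV
Dividing by A = 142 gives 8.522 MeV per nucleon.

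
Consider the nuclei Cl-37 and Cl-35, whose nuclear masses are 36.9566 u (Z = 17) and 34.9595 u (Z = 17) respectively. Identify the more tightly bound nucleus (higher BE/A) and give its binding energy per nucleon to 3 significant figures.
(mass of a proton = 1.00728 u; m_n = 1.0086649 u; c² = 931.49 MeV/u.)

Cl-37; 8.57 MeV/nucleon

Cl-37: Σm = 17(1.00728) + 20(1.0086649) = 37.2970580 u; Δm = 0.3404580 u; E_B = 317.13 MeV; E_B/A = 8.571 MeV
Cl-35: Σm = 17(1.00728) + 18(1.0086649) = 35.2797282 u; Δm = 0.3202282 u; E_B = 298.29 MeV; E_B/A = 8.523 MeV
Cl-37 has the higher binding energy per nucleon, so it is the more tightly bound nucleus.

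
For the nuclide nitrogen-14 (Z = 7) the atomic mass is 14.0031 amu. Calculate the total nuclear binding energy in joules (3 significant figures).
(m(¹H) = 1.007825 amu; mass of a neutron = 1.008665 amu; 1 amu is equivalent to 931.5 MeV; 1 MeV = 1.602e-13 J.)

With 7 protons and 7 neutrons (A = 14):
Mass of separated nucleons = 7(1.007825) + 7(1.008665) = 7.054775 + 7.060655 = 14.115430 amu
Mass defect Δm = 14.115430 − 14.0031 = 0.112330 amu
E_B = 0.112330 × 931.5 = 104.635 MeV
In joules: 104.635 MeV × 1.602e-13 J/MeV = 1.6763e-11 J

1.68e-11 J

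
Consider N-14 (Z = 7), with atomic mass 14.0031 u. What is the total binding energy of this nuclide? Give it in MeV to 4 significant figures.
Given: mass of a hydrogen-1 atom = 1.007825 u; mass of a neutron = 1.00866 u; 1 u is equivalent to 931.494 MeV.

104.6 MeV

The nucleus contains 7 protons and 14 − 7 = 7 neutrons.
Σm = 7·m(¹H) + 7·m_n = 7.054775 + 7.06062 = 14.115395 u
Mass defect Δm = 14.115395 − 14.0031 = 0.112295 u
Converting to energy: 0.112295 u × 931.494 MeV/u = 104.602 MeV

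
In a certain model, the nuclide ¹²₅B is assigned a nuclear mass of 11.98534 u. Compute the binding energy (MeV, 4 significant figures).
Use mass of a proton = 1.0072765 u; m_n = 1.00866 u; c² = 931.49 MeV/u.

Σm = 5·m_p + 7·m_n = 5.0363825 + 7.06062 = 12.0970025 u
Δm = 12.0970025 − 11.98534 = 0.1116625 u
Converting to energy: 0.1116625 u × 931.49 MeV/u = 104.013 MeV

104.0 MeV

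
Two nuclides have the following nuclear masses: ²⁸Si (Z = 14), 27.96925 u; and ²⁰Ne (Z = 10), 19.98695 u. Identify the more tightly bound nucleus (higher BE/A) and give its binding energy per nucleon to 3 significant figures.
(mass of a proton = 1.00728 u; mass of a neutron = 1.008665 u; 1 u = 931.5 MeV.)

²⁸Si; 8.45 MeV/nucleon

²⁸Si: Σm = 14(1.00728) + 14(1.008665) = 28.223230 u; Δm = 0.253980 u; E_B = 236.58 MeV; E_B/A = 8.449 MeV
²⁰Ne: Σm = 10(1.00728) + 10(1.008665) = 20.159450 u; Δm = 0.172500 u; E_B = 160.68 MeV; E_B/A = 8.034 MeV
²⁸Si has the higher binding energy per nucleon, so it is the more tightly bound nucleus.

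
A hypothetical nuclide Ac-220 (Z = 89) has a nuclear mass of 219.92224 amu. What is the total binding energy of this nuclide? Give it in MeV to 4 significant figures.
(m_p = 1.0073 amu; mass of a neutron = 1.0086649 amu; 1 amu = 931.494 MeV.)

Z = 89, so N = A − Z = 220 − 89 = 131.
Mass of separated nucleons = 89(1.0073) + 131(1.0086649) = 89.6497 + 132.1351019 = 221.7848019 amu
The mass defect is 221.7848019 − 219.92224 = 1.8625619 amu.
Converting to energy: 1.8625619 amu × 931.494 MeV/amu = 1734.97 MeV

1735 MeV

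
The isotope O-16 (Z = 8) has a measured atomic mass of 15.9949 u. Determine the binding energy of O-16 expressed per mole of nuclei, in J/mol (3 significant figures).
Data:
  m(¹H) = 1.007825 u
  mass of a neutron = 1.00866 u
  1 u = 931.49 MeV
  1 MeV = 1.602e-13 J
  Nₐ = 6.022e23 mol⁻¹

The nucleus contains 8 protons and 16 − 8 = 8 neutrons.
Mass of separated nucleons = 8(1.007825) + 8(1.00866) = 8.062600 + 8.06928 = 16.131880 u
The mass defect is 16.131880 − 15.9949 = 0.136980 u.
E_B = 0.136980 × 931.49 = 127.596 MeV
Per nucleus in joules: 127.596 MeV × 1.602e-13 J/MeV = 2.0441e-11 J
Per mole: 2.0441e-11 J × 6.022e23 mol⁻¹ = 1.2310e+13 J/mol

1.23e+13 J/mol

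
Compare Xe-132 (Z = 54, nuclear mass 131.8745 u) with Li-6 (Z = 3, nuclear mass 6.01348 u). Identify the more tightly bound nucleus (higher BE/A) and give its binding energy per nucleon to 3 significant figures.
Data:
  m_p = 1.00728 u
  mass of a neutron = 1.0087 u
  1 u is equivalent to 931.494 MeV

Xe-132; 8.45 MeV/nucleon

Xe-132: Σm = 54(1.00728) + 78(1.0087) = 133.07172 u; Δm = 1.19722 u; E_B = 1115.203 MeV; E_B/A = 8.449 MeV
Li-6: Σm = 3(1.00728) + 3(1.0087) = 6.04794 u; Δm = 0.03446 u; E_B = 32.099 MeV; E_B/A = 5.350 MeV
Xe-132 has the higher binding energy per nucleon, so it is the more tightly bound nucleus.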